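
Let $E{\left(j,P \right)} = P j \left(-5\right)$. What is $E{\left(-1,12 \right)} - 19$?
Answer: $41$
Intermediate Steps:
$E{\left(j,P \right)} = - 5 P j$
$E{\left(-1,12 \right)} - 19 = \left(-5\right) 12 \left(-1\right) - 19 = 60 - 19 = 41$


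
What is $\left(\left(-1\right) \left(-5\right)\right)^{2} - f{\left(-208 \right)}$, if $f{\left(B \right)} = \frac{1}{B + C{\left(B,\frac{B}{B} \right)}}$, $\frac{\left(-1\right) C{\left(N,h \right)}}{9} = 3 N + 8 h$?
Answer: $\frac{133399}{5336} \approx 25.0$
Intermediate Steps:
$C{\left(N,h \right)} = - 72 h - 27 N$ ($C{\left(N,h \right)} = - 9 \left(3 N + 8 h\right) = - 72 h - 27 N$)
$f{\left(B \right)} = \frac{1}{-72 - 26 B}$ ($f{\left(B \right)} = \frac{1}{B - \left(27 B + \frac{72 B}{B}\right)} = \frac{1}{B - \left(72 + 27 B\right)} = \frac{1}{-72 - 26 B}$)
$\left(\left(-1\right) \left(-5\right)\right)^{2} - f{\left(-208 \right)} = \left(\left(-1\right) \left(-5\right)\right)^{2} - - \frac{1}{72 + 26 \left(-208\right)} = 5^{2} - - \frac{1}{72 - 5408} = 25 - - \frac{1}{-5336} = 25 - \left(-1\right) \left(- \frac{1}{5336}\right) = 25 - \frac{1}{5336} = \frac{133399}{5336}$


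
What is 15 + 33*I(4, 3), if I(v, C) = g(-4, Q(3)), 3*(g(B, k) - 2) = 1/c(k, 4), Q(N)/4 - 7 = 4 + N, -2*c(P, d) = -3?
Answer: 265/3 ≈ 88.333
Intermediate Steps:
c(P, d) = 3/2 (c(P, d) = -1/2*(-3) = 3/2)
Q(N) = 44 + 4*N (Q(N) = 28 + 4*(4 + N) = 28 + (16 + 4*N) = 44 + 4*N)
g(B, k) = 20/9 (g(B, k) = 2 + 1/(3*(3/2)) = 2 + (1/3)*(2/3) = 2 + 2/9 = 20/9)
I(v, C) = 20/9
15 + 33*I(4, 3) = 15 + 33*(20/9) = 15 + 220/3 = 265/3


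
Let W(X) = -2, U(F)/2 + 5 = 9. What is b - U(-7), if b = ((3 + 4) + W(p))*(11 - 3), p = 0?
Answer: 32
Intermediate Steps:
U(F) = 8 (U(F) = -10 + 2*9 = -10 + 18 = 8)
b = 40 (b = ((3 + 4) - 2)*(11 - 3) = (7 - 2)*8 = 5*8 = 40)
b - U(-7) = 40 - 1*8 = 40 - 8 = 32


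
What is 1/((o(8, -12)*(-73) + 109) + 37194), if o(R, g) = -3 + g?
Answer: 1/38398 ≈ 2.6043e-5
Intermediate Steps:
1/((o(8, -12)*(-73) + 109) + 37194) = 1/(((-3 - 12)*(-73) + 109) + 37194) = 1/((-15*(-73) + 109) + 37194) = 1/((1095 + 109) + 37194) = 1/(1204 + 37194) = 1/38398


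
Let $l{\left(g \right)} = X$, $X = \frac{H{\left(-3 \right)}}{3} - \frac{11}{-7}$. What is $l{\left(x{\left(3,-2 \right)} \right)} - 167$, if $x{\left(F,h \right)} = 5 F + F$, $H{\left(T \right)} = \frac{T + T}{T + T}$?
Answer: $- \frac{3467}{21} \approx -165.1$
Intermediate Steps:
$H{\left(T \right)} = 1$ ($H{\left(T \right)} = \frac{2 T}{2 T} = 2 T \frac{1}{2 T} = 1$)
$x{\left(F,h \right)} = 6 F$
$X = \frac{40}{21}$ ($X = 1 \cdot \frac{1}{3} - \frac{11}{-7} = 1 \cdot \frac{1}{3} - - \frac{11}{7} = \frac{1}{3} + \frac{11}{7} = \frac{40}{21} \approx 1.9048$)
$l{\left(g \right)} = \frac{40}{21}$
$l{\left(x{\left(3,-2 \right)} \right)} - 167 = \frac{40}{21} - 167 = - \frac{3467}{21}$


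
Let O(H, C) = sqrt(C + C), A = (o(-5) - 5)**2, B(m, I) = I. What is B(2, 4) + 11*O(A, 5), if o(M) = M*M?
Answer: 4 + 11*sqrt(10) ≈ 38.785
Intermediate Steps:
o(M) = M**2
A = 400 (A = ((-5)**2 - 5)**2 = (25 - 5)**2 = 20**2 = 400)
O(H, C) = sqrt(2)*sqrt(C) (O(H, C) = sqrt(2*C) = sqrt(2)*sqrt(C))
B(2, 4) + 11*O(A, 5) = 4 + 11*(sqrt(2)*sqrt(5)) = 4 + 11*sqrt(10)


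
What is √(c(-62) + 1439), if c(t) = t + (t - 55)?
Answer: 6*√35 ≈ 35.496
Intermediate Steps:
c(t) = -55 + 2*t (c(t) = t + (-55 + t) = -55 + 2*t)
√(c(-62) + 1439) = √((-55 + 2*(-62)) + 1439) = √((-55 - 124) + 1439) = √(-179 + 1439) = √1260 = 6*√35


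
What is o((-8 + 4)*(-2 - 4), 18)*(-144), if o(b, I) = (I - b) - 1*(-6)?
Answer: 0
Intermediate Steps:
o(b, I) = 6 + I - b (o(b, I) = (I - b) + 6 = 6 + I - b)
o((-8 + 4)*(-2 - 4), 18)*(-144) = (6 + 18 - (-8 + 4)*(-2 - 4))*(-144) = (6 + 18 - (-4)*(-6))*(-144) = (6 + 18 - 1*24)*(-144) = (6 + 18 - 24)*(-144) = 0*(-144) = 0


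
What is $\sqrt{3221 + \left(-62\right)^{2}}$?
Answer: $3 \sqrt{785} \approx 84.054$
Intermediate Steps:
$\sqrt{3221 + \left(-62\right)^{2}} = \sqrt{3221 + 3844} = \sqrt{7065} = 3 \sqrt{785}$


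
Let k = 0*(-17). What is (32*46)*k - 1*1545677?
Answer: -1545677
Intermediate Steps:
k = 0
(32*46)*k - 1*1545677 = (32*46)*0 - 1*1545677 = 1472*0 - 1545677 = 0 - 1545677 = -1545677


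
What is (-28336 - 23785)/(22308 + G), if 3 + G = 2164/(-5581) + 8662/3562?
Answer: -518070283081/221726686332 ≈ -2.3365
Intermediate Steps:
G = -9502056/9939761 (G = -3 + (2164/(-5581) + 8662/3562) = -3 + (2164*(-1/5581) + 8662*(1/3562)) = -3 + (-2164/5581 + 4331/1781) = -3 + 20317227/9939761 = -9502056/9939761 ≈ -0.95596)
(-28336 - 23785)/(22308 + G) = (-28336 - 23785)/(22308 - 9502056/9939761) = -52121/221726686332/9939761 = -52121*9939761/221726686332 = -518070283081/221726686332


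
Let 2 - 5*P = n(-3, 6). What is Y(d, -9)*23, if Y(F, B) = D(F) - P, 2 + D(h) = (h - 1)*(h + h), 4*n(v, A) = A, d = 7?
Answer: 18837/10 ≈ 1883.7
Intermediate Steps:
n(v, A) = A/4
P = ⅒ (P = ⅖ - 6/20 = ⅖ - ⅕*3/2 = ⅖ - 3/10 = ⅒ ≈ 0.10000)
D(h) = -2 + 2*h*(-1 + h) (D(h) = -2 + (h - 1)*(h + h) = -2 + (-1 + h)*(2*h) = -2 + 2*h*(-1 + h))
Y(F, B) = -21/10 - 2*F + 2*F² (Y(F, B) = (-2 - 2*F + 2*F²) - 1*⅒ = (-2 - 2*F + 2*F²) - ⅒ = -21/10 - 2*F + 2*F²)
Y(d, -9)*23 = (-21/10 - 2*7 + 2*7²)*23 = (-21/10 - 14 + 2*49)*23 = (-21/10 - 14 + 98)*23 = (819/10)*23 = 18837/10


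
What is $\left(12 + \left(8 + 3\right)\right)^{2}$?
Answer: $529$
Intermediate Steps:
$\left(12 + \left(8 + 3\right)\right)^{2} = \left(12 + 11\right)^{2} = 23^{2} = 529$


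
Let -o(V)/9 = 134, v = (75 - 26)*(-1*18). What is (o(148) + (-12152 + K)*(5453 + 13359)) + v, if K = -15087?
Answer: -512422156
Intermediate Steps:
v = -882 (v = 49*(-18) = -882)
o(V) = -1206 (o(V) = -9*134 = -1206)
(o(148) + (-12152 + K)*(5453 + 13359)) + v = (-1206 + (-12152 - 15087)*(5453 + 13359)) - 882 = (-1206 - 27239*18812) - 882 = (-1206 - 512420068) - 882 = -512421274 - 882 = -512422156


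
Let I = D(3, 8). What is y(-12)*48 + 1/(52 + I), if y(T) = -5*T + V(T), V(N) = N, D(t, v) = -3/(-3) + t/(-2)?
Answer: 237314/103 ≈ 2304.0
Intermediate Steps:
D(t, v) = 1 - t/2 (D(t, v) = -3*(-1/3) + t*(-1/2) = 1 - t/2)
I = -1/2 (I = 1 - 1/2*3 = 1 - 3/2 = -1/2 ≈ -0.50000)
y(T) = -4*T (y(T) = -5*T + T = -4*T)
y(-12)*48 + 1/(52 + I) = -4*(-12)*48 + 1/(52 - 1/2) = 48*48 + 1/(103/2) = 2304 + 2/103 = 237314/103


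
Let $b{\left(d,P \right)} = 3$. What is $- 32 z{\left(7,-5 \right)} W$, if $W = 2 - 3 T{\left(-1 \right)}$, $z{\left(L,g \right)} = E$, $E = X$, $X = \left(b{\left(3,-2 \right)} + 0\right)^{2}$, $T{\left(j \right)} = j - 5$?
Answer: $-5760$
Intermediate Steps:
$T{\left(j \right)} = -5 + j$
$X = 9$ ($X = \left(3 + 0\right)^{2} = 3^{2} = 9$)
$E = 9$
$z{\left(L,g \right)} = 9$
$W = 20$ ($W = 2 - 3 \left(-5 - 1\right) = 2 - -18 = 2 + 18 = 20$)
$- 32 z{\left(7,-5 \right)} W = \left(-32\right) 9 \cdot 20 = \left(-288\right) 20 = -5760$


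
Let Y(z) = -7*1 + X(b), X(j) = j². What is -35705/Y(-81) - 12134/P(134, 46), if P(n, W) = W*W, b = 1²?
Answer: 9434872/1587 ≈ 5945.1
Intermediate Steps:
b = 1
P(n, W) = W²
Y(z) = -6 (Y(z) = -7*1 + 1² = -7 + 1 = -6)
-35705/Y(-81) - 12134/P(134, 46) = -35705/(-6) - 12134/(46²) = -35705*(-⅙) - 12134/2116 = 35705/6 - 12134*1/2116 = 35705/6 - 6067/1058 = 9434872/1587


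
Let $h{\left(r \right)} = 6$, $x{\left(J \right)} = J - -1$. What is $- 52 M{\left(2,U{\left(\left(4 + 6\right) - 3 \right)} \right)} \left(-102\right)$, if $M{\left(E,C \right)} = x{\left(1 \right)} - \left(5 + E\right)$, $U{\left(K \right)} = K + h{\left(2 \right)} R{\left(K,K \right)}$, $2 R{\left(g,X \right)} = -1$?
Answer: $-26520$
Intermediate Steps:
$R{\left(g,X \right)} = - \frac{1}{2}$ ($R{\left(g,X \right)} = \frac{1}{2} \left(-1\right) = - \frac{1}{2}$)
$x{\left(J \right)} = 1 + J$ ($x{\left(J \right)} = J + 1 = 1 + J$)
$U{\left(K \right)} = -3 + K$ ($U{\left(K \right)} = K + 6 \left(- \frac{1}{2}\right) = K - 3 = -3 + K$)
$M{\left(E,C \right)} = -3 - E$ ($M{\left(E,C \right)} = \left(1 + 1\right) - \left(5 + E\right) = 2 - \left(5 + E\right) = -3 - E$)
$- 52 M{\left(2,U{\left(\left(4 + 6\right) - 3 \right)} \right)} \left(-102\right) = - 52 \left(-3 - 2\right) \left(-102\right) = \left(-52\right) \left(-5\right) \left(-102\right) = 260 \left(-102\right) = -26520$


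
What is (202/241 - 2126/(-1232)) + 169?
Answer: 25469679/148456 ≈ 171.56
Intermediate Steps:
(202/241 - 2126/(-1232)) + 169 = (202*(1/241) - 2126*(-1/1232)) + 169 = (202/241 + 1063/616) + 169 = 380615/148456 + 169 = 25469679/148456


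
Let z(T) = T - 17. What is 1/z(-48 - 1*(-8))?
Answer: -1/57 ≈ -0.017544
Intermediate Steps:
z(T) = -17 + T
1/z(-48 - 1*(-8)) = 1/(-17 + (-48 - 1*(-8))) = 1/(-17 + (-48 + 8)) = 1/(-17 - 40) = 1/(-57) = -1/57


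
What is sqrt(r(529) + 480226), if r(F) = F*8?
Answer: sqrt(484458) ≈ 696.03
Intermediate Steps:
r(F) = 8*F
sqrt(r(529) + 480226) = sqrt(8*529 + 480226) = sqrt(4232 + 480226) = sqrt(484458)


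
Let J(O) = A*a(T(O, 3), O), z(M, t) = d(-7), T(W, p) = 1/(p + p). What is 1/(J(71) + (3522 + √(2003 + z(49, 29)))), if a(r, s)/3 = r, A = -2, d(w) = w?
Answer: 3521/12395445 - 2*√499/12395445 ≈ 0.00028045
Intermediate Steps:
T(W, p) = 1/(2*p)
z(M, t) = -7
a(r, s) = 3*r
J(O) = -1 (J(O) = -6*(½)/3 = -6*(½)*(⅓) = -6/6 = -2*½ = -1)
1/(J(71) + (3522 + √(2003 + z(49, 29)))) = 1/(-1 + (3522 + √(2003 - 7))) = 1/(-1 + (3522 + √1996)) = 1/(-1 + (3522 + 2*√499)) = 1/(3521 + 2*√499)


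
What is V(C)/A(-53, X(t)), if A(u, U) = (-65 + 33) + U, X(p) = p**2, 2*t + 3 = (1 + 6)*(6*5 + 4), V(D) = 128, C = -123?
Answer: 512/55097 ≈ 0.0092927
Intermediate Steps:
t = 235/2 (t = -3/2 + ((1 + 6)*(6*5 + 4))/2 = -3/2 + (7*(30 + 4))/2 = -3/2 + (7*34)/2 = -3/2 + (1/2)*238 = -3/2 + 119 = 235/2 ≈ 117.50)
A(u, U) = -32 + U
V(C)/A(-53, X(t)) = 128/(-32 + (235/2)**2) = 128/(-32 + 55225/4) = 128/(55097/4) = 128*(4/55097) = 512/55097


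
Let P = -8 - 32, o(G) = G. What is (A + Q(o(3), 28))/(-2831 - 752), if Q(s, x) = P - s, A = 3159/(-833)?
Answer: 38978/2984639 ≈ 0.013060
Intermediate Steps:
A = -3159/833 (A = 3159*(-1/833) = -3159/833 ≈ -3.7923)
P = -40
Q(s, x) = -40 - s
(A + Q(o(3), 28))/(-2831 - 752) = (-3159/833 + (-40 - 1*3))/(-2831 - 752) = (-3159/833 + (-40 - 3))/(-3583) = (-3159/833 - 43)*(-1/3583) = -38978/833*(-1/3583) = 38978/2984639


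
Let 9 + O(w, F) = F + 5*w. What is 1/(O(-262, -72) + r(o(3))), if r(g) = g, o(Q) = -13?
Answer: -1/1404 ≈ -0.00071225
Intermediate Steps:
O(w, F) = -9 + F + 5*w (O(w, F) = -9 + (F + 5*w) = -9 + F + 5*w)
1/(O(-262, -72) + r(o(3))) = 1/((-9 - 72 + 5*(-262)) - 13) = 1/((-9 - 72 - 1310) - 13) = 1/(-1391 - 13) = 1/(-1404) = -1/1404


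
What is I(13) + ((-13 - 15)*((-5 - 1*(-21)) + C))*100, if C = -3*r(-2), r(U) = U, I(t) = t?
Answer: -61587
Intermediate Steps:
C = 6 (C = -3*(-2) = 6)
I(13) + ((-13 - 15)*((-5 - 1*(-21)) + C))*100 = 13 + ((-13 - 15)*((-5 - 1*(-21)) + 6))*100 = 13 - 28*((-5 + 21) + 6)*100 = 13 - 28*(16 + 6)*100 = 13 - 28*22*100 = 13 - 616*100 = 13 - 61600 = -61587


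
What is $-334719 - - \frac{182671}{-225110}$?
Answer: $- \frac{75348776761}{225110} \approx -3.3472 \cdot 10^{5}$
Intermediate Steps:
$-334719 - - \frac{182671}{-225110} = -334719 - \left(-182671\right) \left(- \frac{1}{225110}\right) = -334719 - \frac{182671}{225110} = - \frac{75348776761}{225110}$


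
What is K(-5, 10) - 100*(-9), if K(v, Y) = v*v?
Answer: 925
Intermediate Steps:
K(v, Y) = v²
K(-5, 10) - 100*(-9) = (-5)² - 100*(-9) = 25 + 900 = 925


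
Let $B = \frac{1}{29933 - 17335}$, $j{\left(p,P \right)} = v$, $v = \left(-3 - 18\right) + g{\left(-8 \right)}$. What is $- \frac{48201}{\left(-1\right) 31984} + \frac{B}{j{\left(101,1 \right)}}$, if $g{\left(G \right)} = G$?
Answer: $\frac{8804908879}{5842549264} \approx 1.507$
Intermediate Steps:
$v = -29$ ($v = \left(-3 - 18\right) - 8 = -21 - 8 = -29$)
$j{\left(p,P \right)} = -29$
$B = \frac{1}{12598} \approx 7.9378 \cdot 10^{-5}$
$- \frac{48201}{\left(-1\right) 31984} + \frac{B}{j{\left(101,1 \right)}} = - \frac{48201}{\left(-1\right) 31984} + \frac{1}{12598 \left(-29\right)} = - \frac{48201}{-31984} + \frac{1}{12598} \left(- \frac{1}{29}\right) = \left(-48201\right) \left(- \frac{1}{31984}\right) - \frac{1}{365342} = \frac{48201}{31984} - \frac{1}{365342} = \frac{8804908879}{5842549264}$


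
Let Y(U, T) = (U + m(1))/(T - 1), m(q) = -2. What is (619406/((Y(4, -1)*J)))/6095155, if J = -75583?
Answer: 619406/460690100365 ≈ 1.3445e-6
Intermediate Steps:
Y(U, T) = (-2 + U)/(-1 + T) (Y(U, T) = (U - 2)/(T - 1) = (-2 + U)/(-1 + T))
(619406/((Y(4, -1)*J)))/6095155 = (619406/((((-2 + 4)/(-1 - 1))*(-75583))))/6095155 = (619406/(((2/(-2))*(-75583))))*(1/6095155) = (619406/((-½*2*(-75583))))*(1/6095155) = (619406/((-1*(-75583))))*(1/6095155) = (619406/75583)*(1/6095155) = 619406/460690100365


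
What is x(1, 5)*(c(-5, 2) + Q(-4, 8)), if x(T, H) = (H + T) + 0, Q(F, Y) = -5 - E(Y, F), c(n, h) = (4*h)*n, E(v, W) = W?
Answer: -246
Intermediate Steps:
c(n, h) = 4*h*n
Q(F, Y) = -5 - F
x(T, H) = H + T
x(1, 5)*(c(-5, 2) + Q(-4, 8)) = (5 + 1)*(4*2*(-5) + (-5 - 1*(-4))) = 6*(-40 + (-5 + 4)) = 6*(-40 - 1) = 6*(-41) = -246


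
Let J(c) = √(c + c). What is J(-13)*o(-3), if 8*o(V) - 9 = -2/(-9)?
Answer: 83*I*√26/72 ≈ 5.878*I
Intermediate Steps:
o(V) = 83/72 (o(V) = 9/8 + (-2/(-9))/8 = 9/8 + (-2*(-⅑))/8 = 9/8 + (⅛)*(2/9) = 9/8 + 1/36 = 83/72)
J(c) = √2*√c (J(c) = √(2*c) = √2*√c)
J(-13)*o(-3) = (√2*√(-13))*(83/72) = (√2*(I*√13))*(83/72) = (I*√26)*(83/72) = 83*I*√26/72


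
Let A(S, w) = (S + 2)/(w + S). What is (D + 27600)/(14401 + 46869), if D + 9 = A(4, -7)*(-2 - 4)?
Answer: 27603/61270 ≈ 0.45051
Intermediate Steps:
A(S, w) = (2 + S)/(S + w)
D = 3 (D = -9 + ((2 + 4)/(4 - 7))*(-2 - 4) = -9 + (6/(-3))*(-6) = -9 - 1/3*6*(-6) = -9 - 2*(-6) = -9 + 12 = 3)
(D + 27600)/(14401 + 46869) = (3 + 27600)/(14401 + 46869) = 27603/61270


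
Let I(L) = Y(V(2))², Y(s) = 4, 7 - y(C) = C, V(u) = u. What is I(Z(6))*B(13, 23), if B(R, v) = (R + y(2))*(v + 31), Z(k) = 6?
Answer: 15552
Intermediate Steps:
y(C) = 7 - C
I(L) = 16 (I(L) = 4² = 16)
B(R, v) = (5 + R)*(31 + v) (B(R, v) = (R + (7 - 1*2))*(v + 31) = (R + (7 - 2))*(31 + v) = (R + 5)*(31 + v) = (5 + R)*(31 + v))
I(Z(6))*B(13, 23) = 16*(155 + 5*23 + 31*13 + 13*23) = 16*(155 + 115 + 403 + 299) = 16*972 = 15552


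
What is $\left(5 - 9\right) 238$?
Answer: $-952$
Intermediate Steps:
$\left(5 - 9\right) 238 = \left(-4\right) 238 = -952$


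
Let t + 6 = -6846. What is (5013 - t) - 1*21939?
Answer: -10074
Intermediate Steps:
t = -6852 (t = -6 - 6846 = -6852)
(5013 - t) - 1*21939 = (5013 - 1*(-6852)) - 1*21939 = (5013 + 6852) - 21939 = 11865 - 21939 = -10074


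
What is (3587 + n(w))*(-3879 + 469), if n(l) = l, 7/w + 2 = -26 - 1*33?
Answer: -746108000/61 ≈ -1.2231e+7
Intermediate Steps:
w = -7/61 (w = 7/(-2 + (-26 - 1*33)) = 7/(-2 + (-26 - 33)) = 7/(-2 - 59) = 7/(-61) = 7*(-1/61) = -7/61 ≈ -0.11475)
(3587 + n(w))*(-3879 + 469) = (3587 - 7/61)*(-3879 + 469) = (218800/61)*(-3410) = -746108000/61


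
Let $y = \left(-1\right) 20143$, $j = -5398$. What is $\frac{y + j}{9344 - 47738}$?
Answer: $\frac{25541}{38394} \approx 0.66523$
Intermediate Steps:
$y = -20143$
$\frac{y + j}{9344 - 47738} = \frac{-20143 - 5398}{9344 - 47738} = - \frac{25541}{-38394} = \left(-25541\right) \left(- \frac{1}{38394}\right) = \frac{25541}{38394}$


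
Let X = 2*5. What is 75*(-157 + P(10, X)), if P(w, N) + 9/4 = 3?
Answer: -46875/4 ≈ -11719.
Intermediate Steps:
X = 10
P(w, N) = ¾ (P(w, N) = -9/4 + 3 = ¾)
75*(-157 + P(10, X)) = 75*(-157 + ¾) = 75*(-625/4) = -46875/4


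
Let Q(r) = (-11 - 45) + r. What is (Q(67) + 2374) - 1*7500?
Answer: -5115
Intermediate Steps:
Q(r) = -56 + r
(Q(67) + 2374) - 1*7500 = ((-56 + 67) + 2374) - 1*7500 = (11 + 2374) - 7500 = 2385 - 7500 = -5115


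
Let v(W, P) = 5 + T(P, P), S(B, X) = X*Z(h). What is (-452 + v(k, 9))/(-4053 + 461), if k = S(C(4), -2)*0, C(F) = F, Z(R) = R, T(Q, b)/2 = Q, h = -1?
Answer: 429/3592 ≈ 0.11943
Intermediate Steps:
T(Q, b) = 2*Q
S(B, X) = -X (S(B, X) = X*(-1) = -X)
k = 0 (k = -1*(-2)*0 = 2*0 = 0)
v(W, P) = 5 + 2*P
(-452 + v(k, 9))/(-4053 + 461) = (-452 + (5 + 2*9))/(-4053 + 461) = (-452 + (5 + 18))/(-3592) = (-452 + 23)*(-1/3592) = -429*(-1/3592) = 429/3592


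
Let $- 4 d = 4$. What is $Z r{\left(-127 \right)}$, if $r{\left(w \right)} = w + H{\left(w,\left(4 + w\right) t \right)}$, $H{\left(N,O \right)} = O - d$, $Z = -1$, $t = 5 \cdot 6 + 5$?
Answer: $4431$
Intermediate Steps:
$t = 35$ ($t = 30 + 5 = 35$)
$d = -1$ ($d = \left(- \frac{1}{4}\right) 4 = -1$)
$H{\left(N,O \right)} = 1 + O$ ($H{\left(N,O \right)} = O - -1 = O + 1 = 1 + O$)
$r{\left(w \right)} = 141 + 36 w$ ($r{\left(w \right)} = w + \left(1 + \left(4 + w\right) 35\right) = w + \left(1 + \left(140 + 35 w\right)\right) = w + \left(141 + 35 w\right) = 141 + 36 w$)
$Z r{\left(-127 \right)} = - (141 + 36 \left(-127\right)) = - (141 - 4572) = \left(-1\right) \left(-4431\right) = 4431$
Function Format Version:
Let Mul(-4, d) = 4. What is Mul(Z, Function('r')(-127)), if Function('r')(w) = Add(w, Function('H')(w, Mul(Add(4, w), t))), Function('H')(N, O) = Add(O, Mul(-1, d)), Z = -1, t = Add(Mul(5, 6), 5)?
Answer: 4431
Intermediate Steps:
t = 35 (t = Add(30, 5) = 35)
d = -1 (d = Mul(Rational(-1, 4), 4) = -1)
Function('H')(N, O) = Add(1, O) (Function('H')(N, O) = Add(O, Mul(-1, -1)) = Add(O, 1) = Add(1, O))
Function('r')(w) = Add(141, Mul(36, w)) (Function('r')(w) = Add(w, Add(1, Mul(Add(4, w), 35))) = Add(w, Add(1, Add(140, Mul(35, w)))) = Add(w, Add(141, Mul(35, w))) = Add(141, Mul(36, w)))
Mul(Z, Function('r')(-127)) = Mul(-1, Add(141, Mul(36, -127))) = Mul(-1, Add(141, -4572)) = Mul(-1, -4431) = 4431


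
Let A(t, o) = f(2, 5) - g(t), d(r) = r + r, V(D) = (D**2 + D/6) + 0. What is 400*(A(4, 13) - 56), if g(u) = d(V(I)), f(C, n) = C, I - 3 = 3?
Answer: -51200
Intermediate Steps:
I = 6 (I = 3 + 3 = 6)
V(D) = D**2 + D/6 (V(D) = (D**2 + D/6) + 0 = D**2 + D/6)
d(r) = 2*r
g(u) = 74 (g(u) = 2*(6*(1/6 + 6)) = 2*(6*(37/6)) = 2*37 = 74)
A(t, o) = -72 (A(t, o) = 2 - 1*74 = 2 - 74 = -72)
400*(A(4, 13) - 56) = 400*(-72 - 56) = 400*(-128) = -51200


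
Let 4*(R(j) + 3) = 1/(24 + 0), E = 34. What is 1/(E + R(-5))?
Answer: 96/2977 ≈ 0.032247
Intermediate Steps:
R(j) = -287/96 (R(j) = -3 + 1/(4*(24 + 0)) = -3 + (¼)/24 = -3 + (¼)*(1/24) = -3 + 1/96 = -287/96)
1/(E + R(-5)) = 1/(34 - 287/96) = 1/(2977/96) = 96/2977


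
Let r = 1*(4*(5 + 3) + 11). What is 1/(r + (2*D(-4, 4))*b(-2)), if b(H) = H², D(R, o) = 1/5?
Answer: 5/223 ≈ 0.022422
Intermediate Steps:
D(R, o) = ⅕
r = 43 (r = 1*(4*8 + 11) = 1*(32 + 11) = 1*43 = 43)
1/(r + (2*D(-4, 4))*b(-2)) = 1/(43 + (2*(⅕))*(-2)²) = 1/(43 + (⅖)*4) = 1/(43 + 8/5) = 1/(223/5) = 5/223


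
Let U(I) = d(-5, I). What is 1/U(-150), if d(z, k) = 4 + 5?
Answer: ⅑ ≈ 0.11111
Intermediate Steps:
d(z, k) = 9
U(I) = 9
1/U(-150) = 1/9 = ⅑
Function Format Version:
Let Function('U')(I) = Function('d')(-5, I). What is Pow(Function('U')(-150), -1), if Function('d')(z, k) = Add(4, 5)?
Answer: Rational(1, 9) ≈ 0.11111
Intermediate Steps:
Function('d')(z, k) = 9
Function('U')(I) = 9
Pow(Function('U')(-150), -1) = Pow(9, -1) = Rational(1, 9)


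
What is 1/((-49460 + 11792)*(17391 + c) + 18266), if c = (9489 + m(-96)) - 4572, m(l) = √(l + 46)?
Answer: I/(2*(-420139739*I + 94170*√2)) ≈ -1.1901e-9 + 3.7723e-13*I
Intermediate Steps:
m(l) = √(46 + l)
c = 4917 + 5*I*√2 (c = (9489 + √(46 - 96)) - 4572 = (9489 + √(-50)) - 4572 = (9489 + 5*I*√2) - 4572 = 4917 + 5*I*√2 ≈ 4917.0 + 7.0711*I)
1/((-49460 + 11792)*(17391 + c) + 18266) = 1/((-49460 + 11792)*(17391 + (4917 + 5*I*√2)) + 18266) = 1/(-37668*(22308 + 5*I*√2) + 18266) = 1/((-840297744 - 188340*I*√2) + 18266) = 1/(-840279478 - 188340*I*√2)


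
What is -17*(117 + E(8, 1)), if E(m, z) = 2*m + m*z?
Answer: -2397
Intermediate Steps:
-17*(117 + E(8, 1)) = -17*(117 + 8*(2 + 1)) = -17*(117 + 8*3) = -17*(117 + 24) = -17*141 = -2397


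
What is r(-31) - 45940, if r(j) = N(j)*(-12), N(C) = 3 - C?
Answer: -46348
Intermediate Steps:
r(j) = -36 + 12*j (r(j) = (3 - j)*(-12) = -36 + 12*j)
r(-31) - 45940 = (-36 + 12*(-31)) - 45940 = (-36 - 372) - 45940 = -408 - 45940 = -46348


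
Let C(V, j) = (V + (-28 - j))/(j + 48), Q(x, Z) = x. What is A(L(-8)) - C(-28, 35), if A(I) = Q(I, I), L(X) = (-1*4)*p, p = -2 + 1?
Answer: 423/83 ≈ 5.0964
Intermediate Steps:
p = -1
L(X) = 4 (L(X) = -1*4*(-1) = -4*(-1) = 4)
A(I) = I
C(V, j) = (-28 + V - j)/(48 + j)
A(L(-8)) - C(-28, 35) = 4 - (-28 - 28 - 1*35)/(48 + 35) = 4 - (-28 - 28 - 35)/83 = 4 - (-91)/83 = 4 - 1*(-91/83) = 4 + 91/83 = 423/83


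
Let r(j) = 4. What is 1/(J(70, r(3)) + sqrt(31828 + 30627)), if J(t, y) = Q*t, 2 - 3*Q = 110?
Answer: -504/1257589 - sqrt(62455)/6287945 ≈ -0.00044051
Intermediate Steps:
Q = -36 (Q = 2/3 - 1/3*110 = 2/3 - 110/3 = -36)
J(t, y) = -36*t
1/(J(70, r(3)) + sqrt(31828 + 30627)) = 1/(-36*70 + sqrt(31828 + 30627)) = 1/(-2520 + sqrt(62455))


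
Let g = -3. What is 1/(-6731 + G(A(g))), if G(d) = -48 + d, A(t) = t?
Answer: -1/6782 ≈ -0.00014745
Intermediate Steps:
1/(-6731 + G(A(g))) = 1/(-6731 + (-48 - 3)) = 1/(-6731 - 51) = 1/(-6782) = -1/6782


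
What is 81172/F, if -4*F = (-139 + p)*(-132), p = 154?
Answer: 81172/495 ≈ 163.98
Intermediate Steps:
F = 495 (F = -(-139 + 154)*(-132)/4 = -15*(-132)/4 = -¼*(-1980) = 495)
81172/F = 81172/495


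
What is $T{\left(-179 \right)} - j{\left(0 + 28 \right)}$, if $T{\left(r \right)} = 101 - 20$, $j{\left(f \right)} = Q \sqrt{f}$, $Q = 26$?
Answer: $81 - 52 \sqrt{7} \approx -56.579$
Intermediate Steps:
$j{\left(f \right)} = 26 \sqrt{f}$
$T{\left(r \right)} = 81$
$T{\left(-179 \right)} - j{\left(0 + 28 \right)} = 81 - 26 \sqrt{0 + 28} = 81 - 26 \sqrt{28} = 81 - 26 \cdot 2 \sqrt{7} = 81 - 52 \sqrt{7}$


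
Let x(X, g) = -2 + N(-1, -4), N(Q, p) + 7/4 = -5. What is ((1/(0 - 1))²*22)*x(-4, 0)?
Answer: -385/2 ≈ -192.50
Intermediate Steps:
N(Q, p) = -27/4 (N(Q, p) = -7/4 - 5 = -27/4)
x(X, g) = -35/4 (x(X, g) = -2 - 27/4 = -35/4)
((1/(0 - 1))²*22)*x(-4, 0) = ((1/(0 - 1))²*22)*(-35/4) = ((1/(-1))²*22)*(-35/4) = ((-1)²*22)*(-35/4) = (1*22)*(-35/4) = 22*(-35/4) = -385/2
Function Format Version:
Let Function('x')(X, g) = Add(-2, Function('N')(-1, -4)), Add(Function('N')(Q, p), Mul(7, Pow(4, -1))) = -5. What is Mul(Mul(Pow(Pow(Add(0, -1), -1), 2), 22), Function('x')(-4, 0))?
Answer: Rational(-385, 2) ≈ -192.50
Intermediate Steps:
Function('N')(Q, p) = Rational(-27, 4) (Function('N')(Q, p) = Add(Rational(-7, 4), -5) = Rational(-27, 4))
Function('x')(X, g) = Rational(-35, 4) (Function('x')(X, g) = Add(-2, Rational(-27, 4)) = Rational(-35, 4))
Mul(Mul(Pow(Pow(Add(0, -1), -1), 2), 22), Function('x')(-4, 0)) = Mul(Mul(Pow(Pow(Add(0, -1), -1), 2), 22), Rational(-35, 4)) = Mul(Mul(Pow(Pow(-1, -1), 2), 22), Rational(-35, 4)) = Mul(Mul(Pow(-1, 2), 22), Rational(-35, 4)) = Mul(Mul(1, 22), Rational(-35, 4)) = Mul(22, Rational(-35, 4)) = Rational(-385, 2)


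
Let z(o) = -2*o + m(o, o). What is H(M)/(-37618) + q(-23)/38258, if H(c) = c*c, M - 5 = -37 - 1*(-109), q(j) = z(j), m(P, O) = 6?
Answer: -16062539/102799246 ≈ -0.15625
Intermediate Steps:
z(o) = 6 - 2*o (z(o) = -2*o + 6 = 6 - 2*o)
q(j) = 6 - 2*j
M = 77 (M = 5 + (-37 - 1*(-109)) = 5 + (-37 + 109) = 5 + 72 = 77)
H(c) = c²
H(M)/(-37618) + q(-23)/38258 = 77²/(-37618) + (6 - 2*(-23))/38258 = 5929*(-1/37618) + (6 + 46)*(1/38258) = -847/5374 + 52*(1/38258) = -847/5374 + 26/19129 = -16062539/102799246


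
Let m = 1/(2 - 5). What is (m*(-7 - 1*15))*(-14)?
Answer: -308/3 ≈ -102.67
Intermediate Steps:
m = -⅓ (m = 1/(-3) = -⅓ ≈ -0.33333)
(m*(-7 - 1*15))*(-14) = -(-7 - 1*15)/3*(-14) = -(-7 - 15)/3*(-14) = -⅓*(-22)*(-14) = (22/3)*(-14) = -308/3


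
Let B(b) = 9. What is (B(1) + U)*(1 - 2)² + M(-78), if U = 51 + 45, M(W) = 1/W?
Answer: 8189/78 ≈ 104.99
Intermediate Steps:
U = 96
(B(1) + U)*(1 - 2)² + M(-78) = (9 + 96)*(1 - 2)² + 1/(-78) = 105*(-1)² - 1/78 = 105*1 - 1/78 = 105 - 1/78 = 8189/78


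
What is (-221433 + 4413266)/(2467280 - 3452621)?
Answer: -4191833/985341 ≈ -4.2542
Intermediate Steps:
(-221433 + 4413266)/(2467280 - 3452621) = 4191833/(-985341) = 4191833*(-1/985341) = -4191833/985341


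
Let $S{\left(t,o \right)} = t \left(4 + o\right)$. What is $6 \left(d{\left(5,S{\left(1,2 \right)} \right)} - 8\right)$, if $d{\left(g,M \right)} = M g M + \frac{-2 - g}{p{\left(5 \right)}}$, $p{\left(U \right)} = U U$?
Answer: $\frac{25758}{25} \approx 1030.3$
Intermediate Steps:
$p{\left(U \right)} = U^{2}$
$d{\left(g,M \right)} = - \frac{2}{25} - \frac{g}{25} + g M^{2}$ ($d{\left(g,M \right)} = M g M + \frac{-2 - g}{5^{2}} = g M^{2} + \frac{-2 - g}{25} = g M^{2} + \left(-2 - g\right) \frac{1}{25} = g M^{2} - \left(\frac{2}{25} + \frac{g}{25}\right) = - \frac{2}{25} - \frac{g}{25} + g M^{2}$)
$6 \left(d{\left(5,S{\left(1,2 \right)} \right)} - 8\right) = 6 \left(\left(- \frac{2}{25} - \frac{1}{5} + 5 \left(1 \left(4 + 2\right)\right)^{2}\right) - 8\right) = 6 \left(\left(- \frac{2}{25} - \frac{1}{5} + 5 \left(1 \cdot 6\right)^{2}\right) - 8\right) = 6 \left(\left(- \frac{2}{25} - \frac{1}{5} + 5 \cdot 6^{2}\right) - 8\right) = 6 \left(\left(- \frac{2}{25} - \frac{1}{5} + 5 \cdot 36\right) - 8\right) = 6 \left(\left(- \frac{2}{25} - \frac{1}{5} + 180\right) - 8\right) = 6 \left(\frac{4493}{25} - 8\right) = 6 \cdot \frac{4293}{25} = \frac{25758}{25}$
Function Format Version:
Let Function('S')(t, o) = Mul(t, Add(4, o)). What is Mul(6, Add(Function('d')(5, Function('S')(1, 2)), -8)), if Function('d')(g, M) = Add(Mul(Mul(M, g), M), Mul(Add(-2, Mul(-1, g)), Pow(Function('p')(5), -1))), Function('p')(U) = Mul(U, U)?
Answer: Rational(25758, 25) ≈ 1030.3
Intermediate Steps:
Function('p')(U) = Pow(U, 2)
Function('d')(g, M) = Add(Rational(-2, 25), Mul(Rational(-1, 25), g), Mul(g, Pow(M, 2))) (Function('d')(g, M) = Add(Mul(Mul(M, g), M), Mul(Add(-2, Mul(-1, g)), Pow(Pow(5, 2), -1))) = Add(Mul(g, Pow(M, 2)), Mul(Add(-2, Mul(-1, g)), Pow(25, -1))) = Add(Mul(g, Pow(M, 2)), Mul(Add(-2, Mul(-1, g)), Rational(1, 25))) = Add(Mul(g, Pow(M, 2)), Add(Rational(-2, 25), Mul(Rational(-1, 25), g))) = Add(Rational(-2, 25), Mul(Rational(-1, 25), g), Mul(g, Pow(M, 2))))
Mul(6, Add(Function('d')(5, Function('S')(1, 2)), -8)) = Mul(6, Add(Add(Rational(-2, 25), Mul(Rational(-1, 25), 5), Mul(5, Pow(Mul(1, Add(4, 2)), 2))), -8)) = Mul(6, Add(Add(Rational(-2, 25), Rational(-1, 5), Mul(5, Pow(Mul(1, 6), 2))), -8)) = Mul(6, Add(Add(Rational(-2, 25), Rational(-1, 5), Mul(5, Pow(6, 2))), -8)) = Mul(6, Add(Add(Rational(-2, 25), Rational(-1, 5), Mul(5, 36)), -8)) = Mul(6, Add(Add(Rational(-2, 25), Rational(-1, 5), 180), -8)) = Mul(6, Add(Rational(4493, 25), -8)) = Mul(6, Rational(4293, 25)) = Rational(25758, 25)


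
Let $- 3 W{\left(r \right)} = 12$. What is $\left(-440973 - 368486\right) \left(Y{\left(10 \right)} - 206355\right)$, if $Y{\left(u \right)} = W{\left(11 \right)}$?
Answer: $167039149781$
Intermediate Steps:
$W{\left(r \right)} = -4$ ($W{\left(r \right)} = \left(- \frac{1}{3}\right) 12 = -4$)
$Y{\left(u \right)} = -4$
$\left(-440973 - 368486\right) \left(Y{\left(10 \right)} - 206355\right) = \left(-440973 - 368486\right) \left(-4 - 206355\right) = \left(-809459\right) \left(-206359\right) = 167039149781$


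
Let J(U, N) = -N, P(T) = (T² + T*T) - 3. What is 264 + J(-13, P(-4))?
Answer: 235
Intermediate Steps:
P(T) = -3 + 2*T² (P(T) = (T² + T²) - 3 = 2*T² - 3 = -3 + 2*T²)
264 + J(-13, P(-4)) = 264 - (-3 + 2*(-4)²) = 264 - (-3 + 2*16) = 264 - (-3 + 32) = 264 - 1*29 = 264 - 29 = 235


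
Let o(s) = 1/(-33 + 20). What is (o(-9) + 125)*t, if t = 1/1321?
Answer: 1624/17173 ≈ 0.094567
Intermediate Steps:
t = 1/1321 ≈ 0.00075700
o(s) = -1/13 (o(s) = 1/(-13) = -1/13)
(o(-9) + 125)*t = (-1/13 + 125)*(1/1321) = (1624/13)*(1/1321) = 1624/17173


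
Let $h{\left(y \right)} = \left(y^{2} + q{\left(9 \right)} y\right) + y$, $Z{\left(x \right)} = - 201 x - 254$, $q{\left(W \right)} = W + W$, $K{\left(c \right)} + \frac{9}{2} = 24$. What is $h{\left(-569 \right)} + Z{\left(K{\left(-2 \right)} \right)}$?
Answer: $\frac{617553}{2} \approx 3.0878 \cdot 10^{5}$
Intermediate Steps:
$K{\left(c \right)} = \frac{39}{2}$ ($K{\left(c \right)} = - \frac{9}{2} + 24 = \frac{39}{2}$)
$q{\left(W \right)} = 2 W$
$Z{\left(x \right)} = -254 - 201 x$
$h{\left(y \right)} = y^{2} + 19 y$ ($h{\left(y \right)} = \left(y^{2} + 2 \cdot 9 y\right) + y = \left(y^{2} + 18 y\right) + y = y^{2} + 19 y$)
$h{\left(-569 \right)} + Z{\left(K{\left(-2 \right)} \right)} = - 569 \left(19 - 569\right) - \frac{8347}{2} = \left(-569\right) \left(-550\right) - \frac{8347}{2} = 312950 - \frac{8347}{2} = \frac{617553}{2}$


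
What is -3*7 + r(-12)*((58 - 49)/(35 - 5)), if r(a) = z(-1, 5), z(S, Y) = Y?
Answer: -39/2 ≈ -19.500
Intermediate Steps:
r(a) = 5
-3*7 + r(-12)*((58 - 49)/(35 - 5)) = -3*7 + 5*((58 - 49)/(35 - 5)) = -21 + 5*(9/30) = -21 + 5*(9*(1/30)) = -21 + 5*(3/10) = -21 + 3/2 = -39/2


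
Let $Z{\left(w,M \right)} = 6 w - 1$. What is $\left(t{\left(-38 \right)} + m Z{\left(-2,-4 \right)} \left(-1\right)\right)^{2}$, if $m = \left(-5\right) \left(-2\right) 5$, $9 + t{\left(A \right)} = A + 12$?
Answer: $378225$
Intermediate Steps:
$t{\left(A \right)} = 3 + A$ ($t{\left(A \right)} = -9 + \left(A + 12\right) = -9 + \left(12 + A\right) = 3 + A$)
$m = 50$ ($m = 10 \cdot 5 = 50$)
$Z{\left(w,M \right)} = -1 + 6 w$
$\left(t{\left(-38 \right)} + m Z{\left(-2,-4 \right)} \left(-1\right)\right)^{2} = \left(\left(3 - 38\right) + 50 \left(-1 + 6 \left(-2\right)\right) \left(-1\right)\right)^{2} = \left(-35 + 50 \left(-1 - 12\right) \left(-1\right)\right)^{2} = \left(-35 + 50 \left(-13\right) \left(-1\right)\right)^{2} = \left(-35 - -650\right)^{2} = \left(-35 + 650\right)^{2} = 615^{2} = 378225$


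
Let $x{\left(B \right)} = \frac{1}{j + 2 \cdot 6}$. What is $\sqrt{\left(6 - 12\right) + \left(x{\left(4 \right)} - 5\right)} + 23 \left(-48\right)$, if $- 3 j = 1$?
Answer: $-1104 + \frac{i \sqrt{13370}}{35} \approx -1104.0 + 3.3037 i$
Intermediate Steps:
$j = - \frac{1}{3}$ ($j = \left(- \frac{1}{3}\right) 1 = - \frac{1}{3} \approx -0.33333$)
$x{\left(B \right)} = \frac{3}{35}$ ($x{\left(B \right)} = \frac{1}{- \frac{1}{3} + 2 \cdot 6} = \frac{1}{- \frac{1}{3} + 12} = \frac{1}{\frac{35}{3}} = \frac{3}{35}$)
$\sqrt{\left(6 - 12\right) + \left(x{\left(4 \right)} - 5\right)} + 23 \left(-48\right) = \sqrt{\left(6 - 12\right) + \left(\frac{3}{35} - 5\right)} + 23 \left(-48\right) = \sqrt{\left(6 - 12\right) - \frac{172}{35}} - 1104 = \sqrt{-6 - \frac{172}{35}} - 1104 = \sqrt{- \frac{382}{35}} - 1104 = \frac{i \sqrt{13370}}{35} - 1104 = -1104 + \frac{i \sqrt{13370}}{35}$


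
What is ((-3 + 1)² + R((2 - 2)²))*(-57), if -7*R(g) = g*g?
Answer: -228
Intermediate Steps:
R(g) = -g²/7 (R(g) = -g*g/7 = -g²/7)
((-3 + 1)² + R((2 - 2)²))*(-57) = ((-3 + 1)² - (2 - 2)⁴/7)*(-57) = ((-2)² - (0²)²/7)*(-57) = (4 - ⅐*0²)*(-57) = (4 - ⅐*0)*(-57) = (4 + 0)*(-57) = 4*(-57) = -228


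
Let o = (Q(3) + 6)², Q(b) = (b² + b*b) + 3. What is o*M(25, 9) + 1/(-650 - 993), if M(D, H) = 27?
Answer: 32339168/1643 ≈ 19683.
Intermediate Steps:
Q(b) = 3 + 2*b² (Q(b) = (b² + b²) + 3 = 2*b² + 3 = 3 + 2*b²)
o = 729 (o = ((3 + 2*3²) + 6)² = ((3 + 2*9) + 6)² = ((3 + 18) + 6)² = (21 + 6)² = 27² = 729)
o*M(25, 9) + 1/(-650 - 993) = 729*27 + 1/(-650 - 993) = 19683 + 1/(-1643) = 19683 - 1/1643 = 32339168/1643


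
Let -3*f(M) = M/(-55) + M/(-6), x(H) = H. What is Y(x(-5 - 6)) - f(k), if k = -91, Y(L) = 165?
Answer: 168901/990 ≈ 170.61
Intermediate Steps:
f(M) = 61*M/990 (f(M) = -(M/(-55) + M/(-6))/3 = -(M*(-1/55) + M*(-⅙))/3 = -(-M/55 - M/6)/3 = -(-61)*M/990 = 61*M/990)
Y(x(-5 - 6)) - f(k) = 165 - 61*(-91)/990 = 165 - 1*(-5551/990) = 165 + 5551/990 = 168901/990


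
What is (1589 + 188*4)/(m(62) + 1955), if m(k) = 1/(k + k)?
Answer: 290284/242421 ≈ 1.1974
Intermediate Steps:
m(k) = 1/(2*k)
(1589 + 188*4)/(m(62) + 1955) = (1589 + 188*4)/((½)/62 + 1955) = (1589 + 752)/((½)*(1/62) + 1955) = 2341/(1/124 + 1955) = 2341/(242421/124) = 2341*(124/242421) = 290284/242421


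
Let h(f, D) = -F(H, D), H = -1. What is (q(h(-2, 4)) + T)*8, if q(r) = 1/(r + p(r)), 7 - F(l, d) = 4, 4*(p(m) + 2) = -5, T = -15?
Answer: -3032/25 ≈ -121.28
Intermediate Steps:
p(m) = -13/4 (p(m) = -2 + (1/4)*(-5) = -2 - 5/4 = -13/4)
F(l, d) = 3 (F(l, d) = 7 - 1*4 = 7 - 4 = 3)
h(f, D) = -3 (h(f, D) = -1*3 = -3)
q(r) = 1/(-13/4 + r) (q(r) = 1/(r - 13/4) = 1/(-13/4 + r))
(q(h(-2, 4)) + T)*8 = (4/(-13 + 4*(-3)) - 15)*8 = (4/(-13 - 12) - 15)*8 = (4/(-25) - 15)*8 = (4*(-1/25) - 15)*8 = (-4/25 - 15)*8 = -379/25*8 = -3032/25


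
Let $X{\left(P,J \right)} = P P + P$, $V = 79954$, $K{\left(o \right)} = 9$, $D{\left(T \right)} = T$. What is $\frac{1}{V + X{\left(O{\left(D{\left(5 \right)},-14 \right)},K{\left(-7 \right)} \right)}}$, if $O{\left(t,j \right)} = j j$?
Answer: $\frac{1}{118566} \approx 8.4341 \cdot 10^{-6}$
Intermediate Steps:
$O{\left(t,j \right)} = j^{2}$
$X{\left(P,J \right)} = P + P^{2}$ ($X{\left(P,J \right)} = P^{2} + P = P + P^{2}$)
$\frac{1}{V + X{\left(O{\left(D{\left(5 \right)},-14 \right)},K{\left(-7 \right)} \right)}} = \frac{1}{79954 + \left(-14\right)^{2} \left(1 + \left(-14\right)^{2}\right)} = \frac{1}{79954 + 196 \left(1 + 196\right)} = \frac{1}{79954 + 196 \cdot 197} = \frac{1}{79954 + 38612} = \frac{1}{118566}$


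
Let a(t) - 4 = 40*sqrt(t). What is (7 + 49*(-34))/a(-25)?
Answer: -1659/10004 + 41475*I/5002 ≈ -0.16583 + 8.2917*I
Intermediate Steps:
a(t) = 4 + 40*sqrt(t)
(7 + 49*(-34))/a(-25) = (7 + 49*(-34))/(4 + 40*sqrt(-25)) = (7 - 1666)/(4 + 40*(5*I)) = -1659*(4 - 200*I)/40016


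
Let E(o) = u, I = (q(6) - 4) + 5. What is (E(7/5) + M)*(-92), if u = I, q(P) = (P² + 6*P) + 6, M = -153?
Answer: 6808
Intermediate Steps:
q(P) = 6 + P² + 6*P
I = 79 (I = ((6 + 6² + 6*6) - 4) + 5 = ((6 + 36 + 36) - 4) + 5 = (78 - 4) + 5 = 74 + 5 = 79)
u = 79
E(o) = 79
(E(7/5) + M)*(-92) = (79 - 153)*(-92) = -74*(-92) = 6808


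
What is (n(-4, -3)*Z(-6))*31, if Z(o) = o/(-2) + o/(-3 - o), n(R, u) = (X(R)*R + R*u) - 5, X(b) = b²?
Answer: -1767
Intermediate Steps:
n(R, u) = -5 + R³ + R*u (n(R, u) = (R²*R + R*u) - 5 = (R³ + R*u) - 5 = -5 + R³ + R*u)
Z(o) = -o/2 + o/(-3 - o) (Z(o) = o*(-½) + o/(-3 - o) = -o/2 + o/(-3 - o))
(n(-4, -3)*Z(-6))*31 = ((-5 + (-4)³ - 4*(-3))*(-1*(-6)*(5 - 6)/(6 + 2*(-6))))*31 = ((-5 - 64 + 12)*(-1*(-6)*(-1)/(6 - 12)))*31 = -(-57)*(-6)*(-1)/(-6)*31 = -(-57)*(-6)*(-1)*(-1)/6*31 = -57*1*31 = -57*31 = -1767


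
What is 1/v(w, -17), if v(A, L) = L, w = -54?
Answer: -1/17 ≈ -0.058824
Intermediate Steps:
1/v(w, -17) = 1/(-17) = -1/17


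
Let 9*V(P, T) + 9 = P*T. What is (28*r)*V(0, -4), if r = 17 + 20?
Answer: -1036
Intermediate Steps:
r = 37
V(P, T) = -1 + P*T/9 (V(P, T) = -1 + (P*T)/9 = -1 + P*T/9)
(28*r)*V(0, -4) = (28*37)*(-1 + (⅑)*0*(-4)) = 1036*(-1 + 0) = 1036*(-1) = -1036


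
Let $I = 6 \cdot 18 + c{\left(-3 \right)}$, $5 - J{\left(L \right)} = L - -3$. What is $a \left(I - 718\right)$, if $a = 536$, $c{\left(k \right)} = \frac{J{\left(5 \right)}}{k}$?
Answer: $-326424$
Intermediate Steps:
$J{\left(L \right)} = 2 - L$ ($J{\left(L \right)} = 5 - \left(L - -3\right) = 5 - \left(L + 3\right) = 5 - \left(3 + L\right) = 2 - L$)
$c{\left(k \right)} = - \frac{3}{k}$ ($c{\left(k \right)} = \frac{2 - 5}{k} = - \frac{3}{k}$)
$I = 109$ ($I = 6 \cdot 18 - \frac{3}{-3} = 108 - -1 = 108 + 1 = 109$)
$a \left(I - 718\right) = 536 \left(109 - 718\right) = 536 \left(-609\right) = -326424$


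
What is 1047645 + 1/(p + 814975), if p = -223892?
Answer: 619245149536/591083 ≈ 1.0476e+6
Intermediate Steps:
1047645 + 1/(p + 814975) = 1047645 + 1/(-223892 + 814975) = 1047645 + 1/591083 = 619245149536/591083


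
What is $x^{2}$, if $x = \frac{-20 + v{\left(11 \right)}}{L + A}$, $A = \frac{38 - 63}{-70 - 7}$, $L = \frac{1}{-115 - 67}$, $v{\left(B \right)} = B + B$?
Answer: $\frac{16032016}{408321} \approx 39.263$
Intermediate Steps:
$v{\left(B \right)} = 2 B$
$L = - \frac{1}{182}$ ($L = \frac{1}{-182} = - \frac{1}{182} \approx -0.0054945$)
$A = \frac{25}{77}$ ($A = - \frac{25}{-77} = \left(-25\right) \left(- \frac{1}{77}\right) = \frac{25}{77} \approx 0.32468$)
$x = \frac{4004}{639}$ ($x = \frac{-20 + 2 \cdot 11}{- \frac{1}{182} + \frac{25}{77}} = \frac{-20 + 22}{\frac{639}{2002}} = 2 \cdot \frac{2002}{639} = \frac{4004}{639} \approx 6.266$)
$x^{2} = \left(\frac{4004}{639}\right)^{2} = \frac{16032016}{408321}$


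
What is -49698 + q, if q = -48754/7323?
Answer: -363987208/7323 ≈ -49705.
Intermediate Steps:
q = -48754/7323 (q = -48754*1/7323 = -48754/7323 ≈ -6.6577)
-49698 + q = -49698 - 48754/7323 = -363987208/7323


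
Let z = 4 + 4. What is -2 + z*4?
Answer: 30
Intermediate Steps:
z = 8
-2 + z*4 = -2 + 8*4 = -2 + 32 = 30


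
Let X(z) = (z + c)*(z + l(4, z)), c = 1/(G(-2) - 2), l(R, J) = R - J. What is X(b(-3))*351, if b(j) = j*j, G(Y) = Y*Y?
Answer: 13338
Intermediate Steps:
G(Y) = Y**2
b(j) = j**2
c = 1/2 (c = 1/((-2)**2 - 2) = 1/(4 - 2) = 1/2 ≈ 0.50000)
X(z) = 2 + 4*z (X(z) = (z + 1/2)*(z + (4 - z)) = (1/2 + z)*4 = 2 + 4*z)
X(b(-3))*351 = (2 + 4*(-3)**2)*351 = (2 + 4*9)*351 = (2 + 36)*351 = 38*351 = 13338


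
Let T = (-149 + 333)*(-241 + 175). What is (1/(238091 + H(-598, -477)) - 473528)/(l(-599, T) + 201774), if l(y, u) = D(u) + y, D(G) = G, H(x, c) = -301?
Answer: -112600223119/44949681490 ≈ -2.5050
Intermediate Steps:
T = -12144 (T = 184*(-66) = -12144)
l(y, u) = u + y
(1/(238091 + H(-598, -477)) - 473528)/(l(-599, T) + 201774) = (1/(238091 - 301) - 473528)/((-12144 - 599) + 201774) = (1/237790 - 473528)/(-12743 + 201774) = (1/237790 - 473528)/189031 = -112600223119/237790*1/189031 = -112600223119/44949681490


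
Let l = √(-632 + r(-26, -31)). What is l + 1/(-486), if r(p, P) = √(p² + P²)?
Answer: -1/486 + I*√(632 - √1637) ≈ -0.0020576 + 24.322*I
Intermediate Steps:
r(p, P) = √(P² + p²)
l = √(-632 + √1637) (l = √(-632 + √((-31)² + (-26)²)) = √(-632 + √(961 + 676)) = √(-632 + √1637) ≈ 24.322*I)
l + 1/(-486) = √(-632 + √1637) + 1/(-486) = √(-632 + √1637) - 1/486 = -1/486 + √(-632 + √1637)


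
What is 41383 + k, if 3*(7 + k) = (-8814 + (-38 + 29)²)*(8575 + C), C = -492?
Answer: -23488237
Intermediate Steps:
k = -23529620 (k = -7 + ((-8814 + (-38 + 29)²)*(8575 - 492))/3 = -7 + ((-8814 + (-9)²)*8083)/3 = -7 + ((-8814 + 81)*8083)/3 = -7 + (-8733*8083)/3 = -7 + (⅓)*(-70588839) = -7 - 23529613 = -23529620)
41383 + k = 41383 - 23529620 = -23488237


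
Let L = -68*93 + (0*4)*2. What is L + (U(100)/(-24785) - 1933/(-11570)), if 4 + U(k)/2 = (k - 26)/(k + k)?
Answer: -4533594350992/716906125 ≈ -6323.8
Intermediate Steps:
U(k) = -8 + (-26 + k)/k (U(k) = -8 + 2*((k - 26)/(k + k)) = -8 + 2*((-26 + k)/((2*k))) = -8 + 2*((-26 + k)*(1/(2*k))) = -8 + 2*((-26 + k)/(2*k)) = -8 + (-26 + k)/k)
L = -6324 (L = -6324 + 0*2 = -6324 + 0 = -6324)
L + (U(100)/(-24785) - 1933/(-11570)) = -6324 + ((-7 - 26/100)/(-24785) - 1933/(-11570)) = -6324 + ((-7 - 26*1/100)*(-1/24785) - 1933*(-1/11570)) = -6324 + ((-7 - 13/50)*(-1/24785) + 1933/11570) = -6324 + (-363/50*(-1/24785) + 1933/11570) = -6324 + (363/1239250 + 1933/11570) = -6324 + 119983508/716906125 = -4533594350992/716906125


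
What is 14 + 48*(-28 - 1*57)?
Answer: -4066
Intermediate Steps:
14 + 48*(-28 - 1*57) = 14 + 48*(-28 - 57) = 14 + 48*(-85) = 14 - 4080 = -4066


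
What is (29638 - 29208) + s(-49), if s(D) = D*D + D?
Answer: 2782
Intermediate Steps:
s(D) = D + D**2 (s(D) = D**2 + D = D + D**2)
(29638 - 29208) + s(-49) = (29638 - 29208) - 49*(1 - 49) = 430 - 49*(-48) = 430 + 2352 = 2782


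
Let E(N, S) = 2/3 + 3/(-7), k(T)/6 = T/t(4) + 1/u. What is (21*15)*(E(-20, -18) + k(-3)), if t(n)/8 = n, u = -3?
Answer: -11715/16 ≈ -732.19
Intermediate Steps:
t(n) = 8*n
k(T) = -2 + 3*T/16 (k(T) = 6*(T/((8*4)) + 1/(-3)) = 6*(T/32 + 1*(-1/3)) = 6*(T*(1/32) - 1/3) = 6*(T/32 - 1/3) = 6*(-1/3 + T/32) = -2 + 3*T/16)
E(N, S) = 5/21 (E(N, S) = 2*(1/3) + 3*(-1/7) = 2/3 - 3/7 = 5/21)
(21*15)*(E(-20, -18) + k(-3)) = (21*15)*(5/21 + (-2 + (3/16)*(-3))) = 315*(5/21 + (-2 - 9/16)) = 315*(5/21 - 41/16) = 315*(-781/336) = -11715/16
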